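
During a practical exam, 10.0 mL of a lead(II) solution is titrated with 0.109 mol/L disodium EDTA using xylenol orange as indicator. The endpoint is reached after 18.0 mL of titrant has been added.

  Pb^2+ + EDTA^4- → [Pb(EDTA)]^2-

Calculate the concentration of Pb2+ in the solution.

0.196 mol/L

n(EDTA) = 0.0180 L × 0.109 mol/L = 1.96 × 10^-3 mol
n(Pb2+) = 1.96 × 10^-3 mol (1:1 mole ratio)
[Pb2+] = 1.96 × 10^-3 mol / 0.0100 L = 0.196 mol/L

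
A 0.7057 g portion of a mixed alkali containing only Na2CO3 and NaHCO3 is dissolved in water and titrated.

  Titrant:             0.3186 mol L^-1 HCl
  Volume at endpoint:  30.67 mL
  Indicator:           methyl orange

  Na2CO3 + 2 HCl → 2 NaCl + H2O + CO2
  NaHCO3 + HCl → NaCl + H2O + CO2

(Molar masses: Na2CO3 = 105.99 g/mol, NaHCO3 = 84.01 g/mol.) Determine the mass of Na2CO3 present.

0.1968 g

n(HCl) = 0.03067 × 0.3186 = 9.771 × 10^-3 mol
Let x = n(Na2CO3), y = n(NaHCO3).
Titrant: 2x + 1y = 9.771 × 10^-3;  mass: 105.99x + 84.01y = 0.7057
Solving, x = 1.857 × 10^-3 mol, y = 6.057 × 10^-3 mol
mass of Na2CO3 = 1.857 × 10^-3 × 105.99 = 0.1968 g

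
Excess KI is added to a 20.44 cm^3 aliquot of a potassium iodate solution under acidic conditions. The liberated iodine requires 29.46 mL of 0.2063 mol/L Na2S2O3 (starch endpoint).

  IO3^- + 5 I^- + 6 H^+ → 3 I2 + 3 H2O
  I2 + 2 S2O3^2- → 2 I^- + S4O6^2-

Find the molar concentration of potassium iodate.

0.04956 mol/L

n(S2O3^2-) = 0.02946 × 0.2063 = 6.078 × 10^-3 mol
n(I2) = n(S2O3^2-)/2 = 3.039 × 10^-3 mol
From the 1:3 ratio, n(IO3^-) in the aliquot = 1/3 × 3.039 × 10^-3 = 1.013 × 10^-3 mol
[IO3^-] = 1.013 × 10^-3 / 0.02044 = 0.04956 mol/L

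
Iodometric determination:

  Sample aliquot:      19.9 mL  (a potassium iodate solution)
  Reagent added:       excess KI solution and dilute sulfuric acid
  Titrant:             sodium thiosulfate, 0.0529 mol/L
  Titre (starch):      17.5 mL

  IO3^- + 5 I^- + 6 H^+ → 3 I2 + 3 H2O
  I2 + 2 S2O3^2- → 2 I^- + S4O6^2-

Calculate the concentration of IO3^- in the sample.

n(S2O3^2-) = 0.0175 × 0.0529 = 9.26 × 10^-4 mol
n(I2) = n(S2O3^2-)/2 = 4.63 × 10^-4 mol
From the 1:3 ratio, n(IO3^-) in the aliquot = 1/3 × 4.63 × 10^-4 = 1.54 × 10^-4 mol
[IO3^-] = 1.54 × 10^-4 / 0.0199 = 0.00775 mol/L

0.00775 mol/L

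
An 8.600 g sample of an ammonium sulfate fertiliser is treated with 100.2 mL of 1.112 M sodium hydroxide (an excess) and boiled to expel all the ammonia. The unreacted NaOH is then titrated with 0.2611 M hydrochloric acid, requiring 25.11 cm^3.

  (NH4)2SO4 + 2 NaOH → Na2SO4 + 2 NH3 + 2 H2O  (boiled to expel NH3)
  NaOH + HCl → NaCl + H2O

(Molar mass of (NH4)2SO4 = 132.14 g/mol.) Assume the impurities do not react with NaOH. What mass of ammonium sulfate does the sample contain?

6.929 g

n(NaOH) added = 0.1002 × 1.112 = 0.1114 mol
n(HCl) used in back-titration = 0.02511 × 0.2611 = 6.556 × 10^-3 mol
n(NaOH) left over = 6.556 × 10^-3 mol (1:1 ratio)
n(NaOH) consumed by analyte = 0.1114 − 6.556 × 10^-3 = 0.1049 mol
From the 1:2 ratio, n((NH4)2SO4) = 1/2 × 0.1049 = 0.05243 mol
mass of (NH4)2SO4 = 0.05243 × 132.14 = 6.929 g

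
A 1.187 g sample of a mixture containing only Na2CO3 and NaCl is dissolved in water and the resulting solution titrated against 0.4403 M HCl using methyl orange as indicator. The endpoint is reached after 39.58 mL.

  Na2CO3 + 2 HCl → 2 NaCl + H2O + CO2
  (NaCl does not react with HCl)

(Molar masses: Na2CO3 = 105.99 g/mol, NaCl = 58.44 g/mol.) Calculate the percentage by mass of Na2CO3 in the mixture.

77.81 %

n(HCl) = 0.03958 × 0.4403 = 0.01743 mol
Let x = n(Na2CO3), y = n(NaCl).
Titrant: 2x = 0.01743;  mass: 105.99x + 58.44y = 1.187
Solving, x = 8.714 × 10^-3 mol, y = 4.508 × 10^-3 mol
mass of Na2CO3 = 8.714 × 10^-3 × 105.99 = 0.9235 g
% Na2CO3 = 0.9235 / 1.187 × 100 = 77.81 %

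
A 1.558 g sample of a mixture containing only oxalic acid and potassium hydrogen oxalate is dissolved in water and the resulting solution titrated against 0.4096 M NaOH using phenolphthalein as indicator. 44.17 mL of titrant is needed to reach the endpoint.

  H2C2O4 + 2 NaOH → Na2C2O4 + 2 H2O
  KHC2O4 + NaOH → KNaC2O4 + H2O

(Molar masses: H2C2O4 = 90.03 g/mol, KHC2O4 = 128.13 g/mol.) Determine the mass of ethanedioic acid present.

0.4117 g

n(NaOH) = 0.04417 × 0.4096 = 0.01809 mol
Let x = n(H2C2O4), y = n(KHC2O4).
Titrant: 2x + 1y = 0.01809;  mass: 90.03x + 128.13y = 1.558
Solving, x = 4.573 × 10^-3 mol, y = 8.946 × 10^-3 mol
mass of H2C2O4 = 4.573 × 10^-3 × 90.03 = 0.4117 g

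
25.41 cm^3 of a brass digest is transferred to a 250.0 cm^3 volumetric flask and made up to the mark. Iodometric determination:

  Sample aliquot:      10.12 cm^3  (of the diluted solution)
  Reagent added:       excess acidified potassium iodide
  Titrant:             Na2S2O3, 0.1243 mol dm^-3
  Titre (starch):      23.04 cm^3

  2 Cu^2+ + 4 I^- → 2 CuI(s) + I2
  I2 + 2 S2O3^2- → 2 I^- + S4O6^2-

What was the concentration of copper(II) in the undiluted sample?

n(S2O3^2-) = 0.02304 × 0.1243 = 2.864 × 10^-3 mol
n(I2) = n(S2O3^2-)/2 = 1.432 × 10^-3 mol
From the 2:1 ratio, n(Cu2+) in the aliquot = 2/1 × 1.432 × 10^-3 = 2.864 × 10^-3 mol
[Cu2+]_dilute = 2.864 × 10^-3 / 0.01012 = 0.2830 mol/L
[Cu2+]_original = 0.2830 × 250.0/25.41 = 2.784 mol/L

2.784 mol/L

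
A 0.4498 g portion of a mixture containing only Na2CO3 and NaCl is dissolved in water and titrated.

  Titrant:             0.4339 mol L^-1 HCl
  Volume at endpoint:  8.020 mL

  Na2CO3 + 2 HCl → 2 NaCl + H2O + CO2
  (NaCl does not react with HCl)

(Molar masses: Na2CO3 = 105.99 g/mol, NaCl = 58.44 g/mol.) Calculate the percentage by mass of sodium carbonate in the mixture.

n(HCl) = 0.008020 × 0.4339 = 3.480 × 10^-3 mol
Let x = n(Na2CO3), y = n(NaCl).
Titrant: 2x = 3.480 × 10^-3;  mass: 105.99x + 58.44y = 0.4498
Solving, x = 1.740 × 10^-3 mol, y = 4.541 × 10^-3 mol
mass of Na2CO3 = 1.740 × 10^-3 × 105.99 = 0.1844 g
% Na2CO3 = 0.1844 / 0.4498 × 100 = 41.00 %

41.00 %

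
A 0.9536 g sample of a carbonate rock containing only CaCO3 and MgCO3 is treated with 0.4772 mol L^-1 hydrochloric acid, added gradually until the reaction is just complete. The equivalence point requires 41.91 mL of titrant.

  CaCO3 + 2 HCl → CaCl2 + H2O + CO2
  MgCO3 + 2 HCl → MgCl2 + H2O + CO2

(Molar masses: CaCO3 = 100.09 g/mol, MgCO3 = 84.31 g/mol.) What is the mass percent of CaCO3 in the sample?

n(HCl) = 0.04191 × 0.4772 = 0.02000 mol
Let x = n(CaCO3), y = n(MgCO3).
Titrant: 2x + 2y = 0.02000;  mass: 100.09x + 84.31y = 0.9536
Solving, x = 7.004 × 10^-3 mol, y = 2.996 × 10^-3 mol
mass of CaCO3 = 7.004 × 10^-3 × 100.09 = 0.7010 g
% CaCO3 = 0.7010 / 0.9536 × 100 = 73.51 %

73.51 %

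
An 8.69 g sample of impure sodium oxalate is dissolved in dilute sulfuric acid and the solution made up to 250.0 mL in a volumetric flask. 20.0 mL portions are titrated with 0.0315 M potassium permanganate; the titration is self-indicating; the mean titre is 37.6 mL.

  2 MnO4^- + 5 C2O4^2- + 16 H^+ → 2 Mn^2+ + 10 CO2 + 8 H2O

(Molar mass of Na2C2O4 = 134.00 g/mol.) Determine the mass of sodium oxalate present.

n(KMnO4) per titration = 0.0376 × 0.0315 = 1.18 × 10^-3 mol
From the 5:2 ratio, n(Na2C2O4) in each aliquot = 5/2 × 1.18 × 10^-3 = 2.96 × 10^-3 mol
n(Na2C2O4) in the whole flask = 2.96 × 10^-3 × 250.0/20.0 = 0.0370 mol
mass of Na2C2O4 = 0.0370 × 134.00 = 4.96 g

4.96 g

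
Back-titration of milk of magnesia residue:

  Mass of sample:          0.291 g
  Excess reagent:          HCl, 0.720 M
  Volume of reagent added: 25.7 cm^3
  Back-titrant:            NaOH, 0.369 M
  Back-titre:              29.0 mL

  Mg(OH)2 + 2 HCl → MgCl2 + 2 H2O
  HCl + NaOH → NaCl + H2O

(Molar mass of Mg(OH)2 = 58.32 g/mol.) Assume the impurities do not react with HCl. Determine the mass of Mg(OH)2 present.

n(HCl) added = 0.0257 × 0.720 = 0.0185 mol
n(NaOH) used in back-titration = 0.0290 × 0.369 = 0.0107 mol
n(HCl) left over = 0.0107 mol (1:1 ratio)
n(HCl) consumed by analyte = 0.0185 − 0.0107 = 7.80 × 10^-3 mol
From the 1:2 ratio, n(Mg(OH)2) = 1/2 × 7.80 × 10^-3 = 3.90 × 10^-3 mol
mass of Mg(OH)2 = 3.90 × 10^-3 × 58.32 = 0.228 g

0.228 g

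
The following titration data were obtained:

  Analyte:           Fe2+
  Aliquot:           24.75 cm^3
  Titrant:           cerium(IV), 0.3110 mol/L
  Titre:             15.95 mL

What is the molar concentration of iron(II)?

0.2004 mol/L

Ce^4+ + Fe^2+ → Ce^3+ + Fe^3+
n(Ce4+) = 0.01595 L × 0.3110 mol/L = 4.960 × 10^-3 mol
n(Fe2+) = 4.960 × 10^-3 mol (1:1 mole ratio)
[Fe2+] = 4.960 × 10^-3 mol / 0.02475 L = 0.2004 mol/L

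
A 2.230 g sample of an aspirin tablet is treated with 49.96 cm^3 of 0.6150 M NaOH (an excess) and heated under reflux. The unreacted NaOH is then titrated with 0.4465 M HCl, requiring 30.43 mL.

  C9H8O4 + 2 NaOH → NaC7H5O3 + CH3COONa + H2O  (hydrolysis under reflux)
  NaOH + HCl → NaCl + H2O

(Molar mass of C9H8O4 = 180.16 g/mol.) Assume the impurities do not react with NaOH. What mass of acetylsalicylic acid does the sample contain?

n(NaOH) added = 0.04996 × 0.6150 = 0.03073 mol
n(HCl) used in back-titration = 0.03043 × 0.4465 = 0.01359 mol
n(NaOH) left over = 0.01359 mol (1:1 ratio)
n(NaOH) consumed by analyte = 0.03073 − 0.01359 = 0.01714 mol
From the 1:2 ratio, n(C9H8O4) = 1/2 × 0.01714 = 8.569 × 10^-3 mol
mass of C9H8O4 = 8.569 × 10^-3 × 180.16 = 1.544 g

1.544 g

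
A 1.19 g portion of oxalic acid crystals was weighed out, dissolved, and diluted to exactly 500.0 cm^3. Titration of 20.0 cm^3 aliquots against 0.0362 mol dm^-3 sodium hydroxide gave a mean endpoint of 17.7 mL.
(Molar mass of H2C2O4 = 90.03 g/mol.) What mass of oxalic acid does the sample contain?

0.721 g

H2C2O4 + 2 NaOH → Na2C2O4 + 2 H2O
n(NaOH) per titration = 0.0177 × 0.0362 = 6.41 × 10^-4 mol
From the 1:2 ratio, n(H2C2O4) in each aliquot = 1/2 × 6.41 × 10^-4 = 3.20 × 10^-4 mol
n(H2C2O4) in the whole flask = 3.20 × 10^-4 × 500.0/20.0 = 8.01 × 10^-3 mol
mass of H2C2O4 = 8.01 × 10^-3 × 90.03 = 0.721 g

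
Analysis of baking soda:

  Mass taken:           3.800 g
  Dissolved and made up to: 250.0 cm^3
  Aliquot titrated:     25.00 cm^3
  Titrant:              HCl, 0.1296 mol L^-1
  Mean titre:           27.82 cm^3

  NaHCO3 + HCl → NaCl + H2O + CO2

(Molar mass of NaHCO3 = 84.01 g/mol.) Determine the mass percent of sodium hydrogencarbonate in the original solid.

79.71 %

n(HCl) per titration = 0.02782 × 0.1296 = 3.605 × 10^-3 mol
n(NaHCO3) in each aliquot = 3.605 × 10^-3 mol (1:1 ratio)
n(NaHCO3) in the whole flask = 3.605 × 10^-3 × 250.0/25.00 = 0.03605 mol
mass of NaHCO3 = 0.03605 × 84.01 = 3.029 g
% NaHCO3 = 3.029 / 3.800 × 100 = 79.71 %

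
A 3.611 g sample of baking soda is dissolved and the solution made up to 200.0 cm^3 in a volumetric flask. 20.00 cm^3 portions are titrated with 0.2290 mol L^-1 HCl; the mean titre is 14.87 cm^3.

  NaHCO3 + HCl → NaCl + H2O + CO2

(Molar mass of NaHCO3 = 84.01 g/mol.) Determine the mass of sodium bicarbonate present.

2.861 g

n(HCl) per titration = 0.01487 × 0.2290 = 3.405 × 10^-3 mol
n(NaHCO3) in each aliquot = 3.405 × 10^-3 mol (1:1 ratio)
n(NaHCO3) in the whole flask = 3.405 × 10^-3 × 200.0/20.00 = 0.03405 mol
mass of NaHCO3 = 0.03405 × 84.01 = 2.861 g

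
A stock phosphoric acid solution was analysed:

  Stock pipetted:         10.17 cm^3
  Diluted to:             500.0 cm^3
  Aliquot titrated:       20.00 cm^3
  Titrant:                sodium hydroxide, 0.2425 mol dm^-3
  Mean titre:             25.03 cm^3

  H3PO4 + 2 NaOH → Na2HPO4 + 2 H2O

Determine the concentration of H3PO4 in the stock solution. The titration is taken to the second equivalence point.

7.460 mol/L

n(NaOH) = 0.02503 × 0.2425 = 6.070 × 10^-3 mol
From the 1:2 ratio, n(H3PO4) in the aliquot = 1/2 × 6.070 × 10^-3 = 3.035 × 10^-3 mol
[H3PO4]_dilute = 3.035 × 10^-3 / 0.02000 = 0.1517 mol/L
Dilution factor = 500.0 / 10.17 = 49.16
[H3PO4]_stock = 0.1517 × 49.16 = 7.460 mol/L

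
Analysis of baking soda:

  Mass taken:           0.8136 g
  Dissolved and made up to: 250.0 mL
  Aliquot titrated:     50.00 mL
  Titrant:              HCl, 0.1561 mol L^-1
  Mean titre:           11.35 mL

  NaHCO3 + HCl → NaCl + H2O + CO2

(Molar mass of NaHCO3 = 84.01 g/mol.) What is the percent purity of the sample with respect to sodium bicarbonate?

n(HCl) per titration = 0.01135 × 0.1561 = 1.772 × 10^-3 mol
n(NaHCO3) in each aliquot = 1.772 × 10^-3 mol (1:1 ratio)
n(NaHCO3) in the whole flask = 1.772 × 10^-3 × 250.0/50.00 = 8.859 × 10^-3 mol
mass of NaHCO3 = 8.859 × 10^-3 × 84.01 = 0.7442 g
% NaHCO3 = 0.7442 / 0.8136 × 100 = 91.47 %

91.47 %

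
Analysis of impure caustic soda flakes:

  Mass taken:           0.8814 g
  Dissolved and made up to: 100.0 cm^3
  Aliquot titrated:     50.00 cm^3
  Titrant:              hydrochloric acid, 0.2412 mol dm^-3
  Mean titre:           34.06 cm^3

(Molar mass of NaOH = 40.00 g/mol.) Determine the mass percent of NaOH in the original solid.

NaOH + HCl → NaCl + H2O
n(HCl) per titration = 0.03406 × 0.2412 = 8.215 × 10^-3 mol
n(NaOH) in each aliquot = 8.215 × 10^-3 mol (1:1 ratio)
n(NaOH) in the whole flask = 8.215 × 10^-3 × 100.0/50.00 = 0.01643 mol
mass of NaOH = 0.01643 × 40.00 = 0.6572 g
% NaOH = 0.6572 / 0.8814 × 100 = 74.57 %

74.57 %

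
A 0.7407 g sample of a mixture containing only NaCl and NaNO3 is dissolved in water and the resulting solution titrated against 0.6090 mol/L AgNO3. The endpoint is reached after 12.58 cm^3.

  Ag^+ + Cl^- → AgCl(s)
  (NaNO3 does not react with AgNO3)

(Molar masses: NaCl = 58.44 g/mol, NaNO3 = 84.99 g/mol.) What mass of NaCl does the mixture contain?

0.4477 g

n(AgNO3) = 0.01258 × 0.6090 = 7.661 × 10^-3 mol
Let x = n(NaCl), y = n(NaNO3).
Titrant: 1x = 7.661 × 10^-3;  mass: 58.44x + 84.99y = 0.7407
Solving, x = 7.661 × 10^-3 mol, y = 3.447 × 10^-3 mol
mass of NaCl = 7.661 × 10^-3 × 58.44 = 0.4477 g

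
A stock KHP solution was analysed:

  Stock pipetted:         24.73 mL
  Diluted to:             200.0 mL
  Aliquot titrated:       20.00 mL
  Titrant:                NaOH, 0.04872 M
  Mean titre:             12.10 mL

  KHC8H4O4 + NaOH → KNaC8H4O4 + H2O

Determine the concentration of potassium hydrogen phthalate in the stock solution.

n(NaOH) = 0.01210 × 0.04872 = 5.895 × 10^-4 mol
n(KHC8H4O4) in the aliquot = 5.895 × 10^-4 mol (1:1 ratio)
[KHC8H4O4]_dilute = 5.895 × 10^-4 / 0.02000 = 0.02948 mol/L
Dilution factor = 200.0 / 24.73 = 8.087
[KHC8H4O4]_stock = 0.02948 × 8.087 = 0.2384 mol/L

0.2384 M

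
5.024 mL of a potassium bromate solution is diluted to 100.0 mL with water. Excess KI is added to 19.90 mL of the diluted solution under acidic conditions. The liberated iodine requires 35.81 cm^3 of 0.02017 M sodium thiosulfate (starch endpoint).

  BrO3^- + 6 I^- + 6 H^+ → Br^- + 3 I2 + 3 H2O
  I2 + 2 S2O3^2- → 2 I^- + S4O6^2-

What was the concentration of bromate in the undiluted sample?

0.1204 M

n(S2O3^2-) = 0.03581 × 0.02017 = 7.223 × 10^-4 mol
n(I2) = n(S2O3^2-)/2 = 3.611 × 10^-4 mol
From the 1:3 ratio, n(BrO3^-) in the aliquot = 1/3 × 3.611 × 10^-4 = 1.204 × 10^-4 mol
[BrO3^-]_dilute = 1.204 × 10^-4 / 0.01990 = 0.006049 mol/L
[BrO3^-]_original = 0.006049 × 100.0/5.024 = 0.1204 mol/L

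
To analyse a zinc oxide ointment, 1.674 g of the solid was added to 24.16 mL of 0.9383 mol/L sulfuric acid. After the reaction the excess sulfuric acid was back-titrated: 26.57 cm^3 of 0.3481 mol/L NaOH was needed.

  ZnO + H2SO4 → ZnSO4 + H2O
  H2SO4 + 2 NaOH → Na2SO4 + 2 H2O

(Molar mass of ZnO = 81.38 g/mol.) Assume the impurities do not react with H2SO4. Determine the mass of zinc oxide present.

1.468 g

n(H2SO4) added = 0.02416 × 0.9383 = 0.02267 mol
n(NaOH) used in back-titration = 0.02657 × 0.3481 = 9.249 × 10^-3 mol
From the 1:2 ratio, n(H2SO4) left over = 1/2 × 9.249 × 10^-3 = 4.625 × 10^-3 mol
n(H2SO4) consumed by analyte = 0.02267 − 4.625 × 10^-3 = 0.01804 mol
n(ZnO) = 0.01804 mol (1:1 ratio)
mass of ZnO = 0.01804 × 81.38 = 1.468 g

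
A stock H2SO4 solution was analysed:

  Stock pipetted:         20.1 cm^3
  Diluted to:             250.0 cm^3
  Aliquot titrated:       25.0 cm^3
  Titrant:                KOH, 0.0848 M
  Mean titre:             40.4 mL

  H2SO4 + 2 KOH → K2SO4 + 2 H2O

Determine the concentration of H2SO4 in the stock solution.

n(KOH) = 0.0404 × 0.0848 = 3.43 × 10^-3 mol
From the 1:2 ratio, n(H2SO4) in the aliquot = 1/2 × 3.43 × 10^-3 = 1.71 × 10^-3 mol
[H2SO4]_dilute = 1.71 × 10^-3 / 0.0250 = 0.0685 mol/L
Dilution factor = 250.0 / 20.1 = 12.44
[H2SO4]_stock = 0.0685 × 12.44 = 0.852 mol/L

0.852 M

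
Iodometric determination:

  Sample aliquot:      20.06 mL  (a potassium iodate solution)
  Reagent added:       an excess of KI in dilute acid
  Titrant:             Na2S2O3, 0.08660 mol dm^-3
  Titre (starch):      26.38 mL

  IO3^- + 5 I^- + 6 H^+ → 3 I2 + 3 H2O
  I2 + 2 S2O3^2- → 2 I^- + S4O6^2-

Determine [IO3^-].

n(S2O3^2-) = 0.02638 × 0.08660 = 2.285 × 10^-3 mol
n(I2) = n(S2O3^2-)/2 = 1.142 × 10^-3 mol
From the 1:3 ratio, n(IO3^-) in the aliquot = 1/3 × 1.142 × 10^-3 = 3.808 × 10^-4 mol
[IO3^-] = 3.808 × 10^-4 / 0.02006 = 0.01898 mol/L

0.01898 mol/L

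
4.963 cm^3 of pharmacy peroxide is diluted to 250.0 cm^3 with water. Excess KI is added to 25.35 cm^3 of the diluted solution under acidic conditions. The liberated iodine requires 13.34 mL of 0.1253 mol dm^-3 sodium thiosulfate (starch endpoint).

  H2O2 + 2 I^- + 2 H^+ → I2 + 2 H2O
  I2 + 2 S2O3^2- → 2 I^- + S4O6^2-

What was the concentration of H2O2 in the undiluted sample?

1.661 mol/L

n(S2O3^2-) = 0.01334 × 0.1253 = 1.672 × 10^-3 mol
n(I2) = n(S2O3^2-)/2 = 8.358 × 10^-4 mol
n(H2O2) in the aliquot = 8.358 × 10^-4 mol (1:1 ratio)
[H2O2]_dilute = 8.358 × 10^-4 / 0.02535 = 0.03297 mol/L
[H2O2]_original = 0.03297 × 250.0/4.963 = 1.661 mol/L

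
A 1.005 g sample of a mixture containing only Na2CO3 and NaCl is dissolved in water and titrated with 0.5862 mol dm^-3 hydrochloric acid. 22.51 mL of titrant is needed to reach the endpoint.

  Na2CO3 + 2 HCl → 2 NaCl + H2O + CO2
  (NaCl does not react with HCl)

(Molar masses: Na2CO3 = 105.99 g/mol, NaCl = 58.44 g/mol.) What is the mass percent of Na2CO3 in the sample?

69.58 %

n(HCl) = 0.02251 × 0.5862 = 0.01320 mol
Let x = n(Na2CO3), y = n(NaCl).
Titrant: 2x = 0.01320;  mass: 105.99x + 58.44y = 1.005
Solving, x = 6.598 × 10^-3 mol, y = 5.231 × 10^-3 mol
mass of Na2CO3 = 6.598 × 10^-3 × 105.99 = 0.6993 g
% Na2CO3 = 0.6993 / 1.005 × 100 = 69.58 %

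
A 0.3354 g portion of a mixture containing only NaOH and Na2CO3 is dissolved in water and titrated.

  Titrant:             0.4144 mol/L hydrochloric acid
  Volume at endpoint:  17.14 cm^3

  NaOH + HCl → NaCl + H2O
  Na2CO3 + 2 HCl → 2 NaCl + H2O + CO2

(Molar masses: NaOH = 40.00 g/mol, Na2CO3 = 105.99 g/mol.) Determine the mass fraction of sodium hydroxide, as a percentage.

n(HCl) = 0.01714 × 0.4144 = 7.103 × 10^-3 mol
Let x = n(NaOH), y = n(Na2CO3).
Titrant: 1x + 2y = 7.103 × 10^-3;  mass: 40.00x + 105.99y = 0.3354
Solving, x = 3.156 × 10^-3 mol, y = 1.973 × 10^-3 mol
mass of NaOH = 3.156 × 10^-3 × 40.00 = 0.1262 g
% NaOH = 0.1262 / 0.3354 × 100 = 37.64 %

37.64 %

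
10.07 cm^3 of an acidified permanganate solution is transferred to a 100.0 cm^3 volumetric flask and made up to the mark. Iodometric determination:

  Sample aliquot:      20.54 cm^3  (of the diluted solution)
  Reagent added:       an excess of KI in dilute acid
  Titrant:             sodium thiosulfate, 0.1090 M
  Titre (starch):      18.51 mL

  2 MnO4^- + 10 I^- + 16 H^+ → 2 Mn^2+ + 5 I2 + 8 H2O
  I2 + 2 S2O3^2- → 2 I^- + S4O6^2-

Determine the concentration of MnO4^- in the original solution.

0.1951 M

n(S2O3^2-) = 0.01851 × 0.1090 = 2.018 × 10^-3 mol
n(I2) = n(S2O3^2-)/2 = 1.009 × 10^-3 mol
From the 2:5 ratio, n(MnO4^-) in the aliquot = 2/5 × 1.009 × 10^-3 = 4.035 × 10^-4 mol
[MnO4^-]_dilute = 4.035 × 10^-4 / 0.02054 = 0.01965 mol/L
[MnO4^-]_original = 0.01965 × 100.0/10.07 = 0.1951 mol/L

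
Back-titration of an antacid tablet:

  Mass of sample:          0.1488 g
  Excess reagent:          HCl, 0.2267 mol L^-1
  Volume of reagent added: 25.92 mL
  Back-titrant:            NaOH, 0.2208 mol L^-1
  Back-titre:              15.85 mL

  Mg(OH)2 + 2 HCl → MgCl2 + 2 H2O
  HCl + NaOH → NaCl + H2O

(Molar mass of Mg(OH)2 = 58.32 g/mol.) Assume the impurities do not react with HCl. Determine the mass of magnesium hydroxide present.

n(HCl) added = 0.02592 × 0.2267 = 5.876 × 10^-3 mol
n(NaOH) used in back-titration = 0.01585 × 0.2208 = 3.500 × 10^-3 mol
n(HCl) left over = 3.500 × 10^-3 mol (1:1 ratio)
n(HCl) consumed by analyte = 5.876 × 10^-3 − 3.500 × 10^-3 = 2.376 × 10^-3 mol
From the 1:2 ratio, n(Mg(OH)2) = 1/2 × 2.376 × 10^-3 = 1.188 × 10^-3 mol
mass of Mg(OH)2 = 1.188 × 10^-3 × 58.32 = 0.06930 g

0.06930 g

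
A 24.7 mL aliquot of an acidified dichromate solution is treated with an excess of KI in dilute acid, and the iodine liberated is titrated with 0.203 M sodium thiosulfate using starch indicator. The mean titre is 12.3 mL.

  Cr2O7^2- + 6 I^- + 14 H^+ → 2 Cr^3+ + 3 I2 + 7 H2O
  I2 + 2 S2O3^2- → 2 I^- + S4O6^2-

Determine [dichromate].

0.0168 M

n(S2O3^2-) = 0.0123 × 0.203 = 2.50 × 10^-3 mol
n(I2) = n(S2O3^2-)/2 = 1.25 × 10^-3 mol
From the 1:3 ratio, n(Cr2O7^2-) in the aliquot = 1/3 × 1.25 × 10^-3 = 4.16 × 10^-4 mol
[Cr2O7^2-] = 4.16 × 10^-4 / 0.0247 = 0.0168 mol/L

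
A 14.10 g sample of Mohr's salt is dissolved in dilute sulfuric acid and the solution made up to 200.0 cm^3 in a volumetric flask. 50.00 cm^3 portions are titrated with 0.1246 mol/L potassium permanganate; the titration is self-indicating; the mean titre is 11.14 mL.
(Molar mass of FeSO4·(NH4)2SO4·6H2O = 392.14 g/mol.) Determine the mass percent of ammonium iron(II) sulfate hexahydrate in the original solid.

77.21 %

MnO4^- + 5 Fe^2+ + 8 H^+ → Mn^2+ + 5 Fe^3+ + 4 H2O
n(KMnO4) per titration = 0.01114 × 0.1246 = 1.388 × 10^-3 mol
From the 5:1 ratio, n(FeSO4·(NH4)2SO4·6H2O) in each aliquot = 5/1 × 1.388 × 10^-3 = 6.940 × 10^-3 mol
n(FeSO4·(NH4)2SO4·6H2O) in the whole flask = 6.940 × 10^-3 × 200.0/50.00 = 0.02776 mol
mass of FeSO4·(NH4)2SO4·6H2O = 0.02776 × 392.14 = 10.89 g
% FeSO4·(NH4)2SO4·6H2O = 10.89 / 14.10 × 100 = 77.21 %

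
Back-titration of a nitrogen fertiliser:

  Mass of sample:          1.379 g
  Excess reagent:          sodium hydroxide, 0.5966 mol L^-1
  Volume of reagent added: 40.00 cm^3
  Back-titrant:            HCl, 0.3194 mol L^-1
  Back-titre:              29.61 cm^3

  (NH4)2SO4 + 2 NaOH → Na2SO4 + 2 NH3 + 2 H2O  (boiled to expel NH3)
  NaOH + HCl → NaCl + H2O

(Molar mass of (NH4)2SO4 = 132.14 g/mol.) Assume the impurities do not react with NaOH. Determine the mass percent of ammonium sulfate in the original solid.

n(NaOH) added = 0.04000 × 0.5966 = 0.02386 mol
n(HCl) used in back-titration = 0.02961 × 0.3194 = 9.457 × 10^-3 mol
n(NaOH) left over = 9.457 × 10^-3 mol (1:1 ratio)
n(NaOH) consumed by analyte = 0.02386 − 9.457 × 10^-3 = 0.01441 mol
From the 1:2 ratio, n((NH4)2SO4) = 1/2 × 0.01441 = 7.203 × 10^-3 mol
mass of (NH4)2SO4 = 7.203 × 10^-3 × 132.14 = 0.9518 g
% (NH4)2SO4 = 0.9518 / 1.379 × 100 = 69.02 %

69.02 %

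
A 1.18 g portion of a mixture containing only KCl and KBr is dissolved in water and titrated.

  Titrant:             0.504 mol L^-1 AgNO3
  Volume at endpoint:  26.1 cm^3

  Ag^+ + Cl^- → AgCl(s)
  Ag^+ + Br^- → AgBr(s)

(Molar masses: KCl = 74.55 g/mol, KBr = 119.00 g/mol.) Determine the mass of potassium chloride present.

n(AgNO3) = 0.0261 × 0.504 = 0.0132 mol
Let x = n(KCl), y = n(KBr).
Titrant: 1x + 1y = 0.0132;  mass: 74.55x + 119.00y = 1.18
Solving, x = 8.67 × 10^-3 mol, y = 4.48 × 10^-3 mol
mass of KCl = 8.67 × 10^-3 × 74.55 = 0.646 g

0.646 g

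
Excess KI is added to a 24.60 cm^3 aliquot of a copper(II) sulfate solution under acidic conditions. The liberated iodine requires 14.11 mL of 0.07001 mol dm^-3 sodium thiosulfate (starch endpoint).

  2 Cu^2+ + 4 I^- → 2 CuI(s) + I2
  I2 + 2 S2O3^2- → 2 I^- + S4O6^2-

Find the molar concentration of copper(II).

n(S2O3^2-) = 0.01411 × 0.07001 = 9.878 × 10^-4 mol
n(I2) = n(S2O3^2-)/2 = 4.939 × 10^-4 mol
From the 2:1 ratio, n(Cu2+) in the aliquot = 2/1 × 4.939 × 10^-4 = 9.878 × 10^-4 mol
[Cu2+] = 9.878 × 10^-4 / 0.02460 = 0.04016 mol/L

0.04016 mol/L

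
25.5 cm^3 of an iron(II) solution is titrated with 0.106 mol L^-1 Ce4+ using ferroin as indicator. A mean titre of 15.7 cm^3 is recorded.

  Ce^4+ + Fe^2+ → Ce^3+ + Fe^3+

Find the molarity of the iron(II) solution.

0.0653 mol/L

n(Ce4+) = 0.0157 L × 0.106 mol/L = 1.66 × 10^-3 mol
n(Fe2+) = 1.66 × 10^-3 mol (1:1 mole ratio)
[Fe2+] = 1.66 × 10^-3 mol / 0.0255 L = 0.0653 mol/L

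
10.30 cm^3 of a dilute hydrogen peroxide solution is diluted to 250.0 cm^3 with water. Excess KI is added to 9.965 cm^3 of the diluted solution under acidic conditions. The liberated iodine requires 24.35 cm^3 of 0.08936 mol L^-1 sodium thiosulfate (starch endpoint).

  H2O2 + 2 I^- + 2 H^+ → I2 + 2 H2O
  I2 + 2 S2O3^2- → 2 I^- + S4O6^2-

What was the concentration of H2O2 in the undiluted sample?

2.650 mol/L

n(S2O3^2-) = 0.02435 × 0.08936 = 2.176 × 10^-3 mol
n(I2) = n(S2O3^2-)/2 = 1.088 × 10^-3 mol
n(H2O2) in the aliquot = 1.088 × 10^-3 mol (1:1 ratio)
[H2O2]_dilute = 1.088 × 10^-3 / 0.009965 = 0.1092 mol/L
[H2O2]_original = 0.1092 × 250.0/10.30 = 2.650 mol/L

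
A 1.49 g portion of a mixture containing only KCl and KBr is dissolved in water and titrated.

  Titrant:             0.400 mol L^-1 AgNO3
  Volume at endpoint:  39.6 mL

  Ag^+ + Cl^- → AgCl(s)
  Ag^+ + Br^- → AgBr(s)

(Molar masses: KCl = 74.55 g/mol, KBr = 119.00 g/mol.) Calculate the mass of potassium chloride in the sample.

n(AgNO3) = 0.0396 × 0.400 = 0.0158 mol
Let x = n(KCl), y = n(KBr).
Titrant: 1x + 1y = 0.0158;  mass: 74.55x + 119.00y = 1.49
Solving, x = 8.89 × 10^-3 mol, y = 6.95 × 10^-3 mol
mass of KCl = 8.89 × 10^-3 × 74.55 = 0.662 g

0.662 g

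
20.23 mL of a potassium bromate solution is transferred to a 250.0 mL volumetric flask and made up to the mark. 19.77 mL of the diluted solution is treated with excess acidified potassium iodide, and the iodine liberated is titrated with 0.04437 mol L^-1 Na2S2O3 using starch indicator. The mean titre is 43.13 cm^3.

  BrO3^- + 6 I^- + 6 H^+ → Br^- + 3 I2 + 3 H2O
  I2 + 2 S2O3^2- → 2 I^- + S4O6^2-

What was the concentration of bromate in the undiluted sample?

n(S2O3^2-) = 0.04313 × 0.04437 = 1.914 × 10^-3 mol
n(I2) = n(S2O3^2-)/2 = 9.568 × 10^-4 mol
From the 1:3 ratio, n(BrO3^-) in the aliquot = 1/3 × 9.568 × 10^-4 = 3.189 × 10^-4 mol
[BrO3^-]_dilute = 3.189 × 10^-4 / 0.01977 = 0.01613 mol/L
[BrO3^-]_original = 0.01613 × 250.0/20.23 = 0.1994 mol/L

0.1994 mol/L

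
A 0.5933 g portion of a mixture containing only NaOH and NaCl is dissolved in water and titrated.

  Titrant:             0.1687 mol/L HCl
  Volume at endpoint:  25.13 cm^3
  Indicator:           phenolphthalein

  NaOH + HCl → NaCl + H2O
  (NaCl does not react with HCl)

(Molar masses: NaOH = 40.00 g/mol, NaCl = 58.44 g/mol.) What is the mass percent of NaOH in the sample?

28.58 %

n(HCl) = 0.02513 × 0.1687 = 4.239 × 10^-3 mol
Let x = n(NaOH), y = n(NaCl).
Titrant: 1x = 4.239 × 10^-3;  mass: 40.00x + 58.44y = 0.5933
Solving, x = 4.239 × 10^-3 mol, y = 7.251 × 10^-3 mol
mass of NaOH = 4.239 × 10^-3 × 40.00 = 0.1696 g
% NaOH = 0.1696 / 0.5933 × 100 = 28.58 %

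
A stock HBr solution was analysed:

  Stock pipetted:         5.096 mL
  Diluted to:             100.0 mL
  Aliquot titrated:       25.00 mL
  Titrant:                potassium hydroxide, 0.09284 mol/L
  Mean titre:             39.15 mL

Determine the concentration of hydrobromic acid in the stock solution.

HBr + KOH → KBr + H2O
n(KOH) = 0.03915 × 0.09284 = 3.635 × 10^-3 mol
n(HBr) in the aliquot = 3.635 × 10^-3 mol (1:1 ratio)
[HBr]_dilute = 3.635 × 10^-3 / 0.02500 = 0.1454 mol/L
Dilution factor = 100.0 / 5.096 = 19.62
[HBr]_stock = 0.1454 × 19.62 = 2.853 mol/L

2.853 mol/L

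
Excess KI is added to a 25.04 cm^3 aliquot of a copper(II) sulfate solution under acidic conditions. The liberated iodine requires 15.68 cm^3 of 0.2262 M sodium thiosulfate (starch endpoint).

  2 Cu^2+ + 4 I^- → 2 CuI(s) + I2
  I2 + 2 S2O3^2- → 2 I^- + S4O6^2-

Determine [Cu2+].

0.1416 M

n(S2O3^2-) = 0.01568 × 0.2262 = 3.547 × 10^-3 mol
n(I2) = n(S2O3^2-)/2 = 1.773 × 10^-3 mol
From the 2:1 ratio, n(Cu2+) in the aliquot = 2/1 × 1.773 × 10^-3 = 3.547 × 10^-3 mol
[Cu2+] = 3.547 × 10^-3 / 0.02504 = 0.1416 mol/L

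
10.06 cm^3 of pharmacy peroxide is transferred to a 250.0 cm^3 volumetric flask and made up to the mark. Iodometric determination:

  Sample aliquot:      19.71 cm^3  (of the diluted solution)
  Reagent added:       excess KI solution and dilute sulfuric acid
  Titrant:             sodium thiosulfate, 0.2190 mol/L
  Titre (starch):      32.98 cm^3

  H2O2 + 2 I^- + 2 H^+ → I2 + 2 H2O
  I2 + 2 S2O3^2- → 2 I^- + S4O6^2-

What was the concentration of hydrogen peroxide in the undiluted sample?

n(S2O3^2-) = 0.03298 × 0.2190 = 7.223 × 10^-3 mol
n(I2) = n(S2O3^2-)/2 = 3.611 × 10^-3 mol
n(H2O2) in the aliquot = 3.611 × 10^-3 mol (1:1 ratio)
[H2O2]_dilute = 3.611 × 10^-3 / 0.01971 = 0.1832 mol/L
[H2O2]_original = 0.1832 × 250.0/10.06 = 4.553 mol/L

4.553 mol/L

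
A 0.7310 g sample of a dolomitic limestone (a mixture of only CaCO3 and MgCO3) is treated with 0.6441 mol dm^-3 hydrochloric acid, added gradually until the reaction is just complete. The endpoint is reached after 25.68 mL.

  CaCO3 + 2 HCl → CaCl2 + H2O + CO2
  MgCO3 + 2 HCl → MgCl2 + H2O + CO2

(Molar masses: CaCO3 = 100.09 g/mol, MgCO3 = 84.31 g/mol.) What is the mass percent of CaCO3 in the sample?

n(HCl) = 0.02568 × 0.6441 = 0.01654 mol
Let x = n(CaCO3), y = n(MgCO3).
Titrant: 2x + 2y = 0.01654;  mass: 100.09x + 84.31y = 0.7310
Solving, x = 2.138 × 10^-3 mol, y = 6.132 × 10^-3 mol
mass of CaCO3 = 2.138 × 10^-3 × 100.09 = 0.2140 g
% CaCO3 = 0.2140 / 0.7310 × 100 = 29.27 %

29.27 %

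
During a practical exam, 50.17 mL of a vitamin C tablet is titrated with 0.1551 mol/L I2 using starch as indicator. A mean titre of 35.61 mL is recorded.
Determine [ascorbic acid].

C6H8O6 + I2 → C6H6O6 + 2 HI
n(I2) = 0.03561 L × 0.1551 mol/L = 5.523 × 10^-3 mol
n(C6H8O6) = 5.523 × 10^-3 mol (1:1 mole ratio)
[C6H8O6] = 5.523 × 10^-3 mol / 0.05017 L = 0.1101 mol/L

0.1101 mol/L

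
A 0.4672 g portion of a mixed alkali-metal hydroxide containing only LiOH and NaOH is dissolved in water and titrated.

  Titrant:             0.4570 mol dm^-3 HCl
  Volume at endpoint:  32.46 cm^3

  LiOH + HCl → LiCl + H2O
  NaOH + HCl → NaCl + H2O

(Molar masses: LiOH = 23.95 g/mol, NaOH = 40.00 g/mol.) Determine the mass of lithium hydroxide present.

n(HCl) = 0.03246 × 0.4570 = 0.01483 mol
Let x = n(LiOH), y = n(NaOH).
Titrant: 1x + 1y = 0.01483;  mass: 23.95x + 40.00y = 0.4672
Solving, x = 7.861 × 10^-3 mol, y = 6.973 × 10^-3 mol
mass of LiOH = 7.861 × 10^-3 × 23.95 = 0.1883 g

0.1883 g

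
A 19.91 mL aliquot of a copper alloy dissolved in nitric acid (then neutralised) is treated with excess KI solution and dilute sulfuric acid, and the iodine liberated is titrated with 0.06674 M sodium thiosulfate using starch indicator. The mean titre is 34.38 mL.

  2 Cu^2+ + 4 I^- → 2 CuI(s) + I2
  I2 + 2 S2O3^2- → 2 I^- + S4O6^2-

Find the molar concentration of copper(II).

n(S2O3^2-) = 0.03438 × 0.06674 = 2.295 × 10^-3 mol
n(I2) = n(S2O3^2-)/2 = 1.147 × 10^-3 mol
From the 2:1 ratio, n(Cu2+) in the aliquot = 2/1 × 1.147 × 10^-3 = 2.295 × 10^-3 mol
[Cu2+] = 2.295 × 10^-3 / 0.01991 = 0.1152 mol/L

0.1152 M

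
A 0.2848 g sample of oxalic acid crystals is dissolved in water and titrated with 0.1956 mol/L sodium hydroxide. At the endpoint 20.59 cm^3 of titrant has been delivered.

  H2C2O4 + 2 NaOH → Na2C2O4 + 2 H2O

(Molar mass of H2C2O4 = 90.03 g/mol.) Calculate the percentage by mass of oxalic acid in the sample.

n(NaOH) = 0.02059 L × 0.1956 mol/L = 4.027 × 10^-3 mol
From the 1:2 ratio, n(H2C2O4) = 1/2 × 4.027 × 10^-3 = 2.014 × 10^-3 mol
mass of H2C2O4 = 2.014 × 10^-3 × 90.03 g/mol = 0.1813 g
% H2C2O4 = 0.1813 / 0.2848 × 100 = 63.66 %

63.66 %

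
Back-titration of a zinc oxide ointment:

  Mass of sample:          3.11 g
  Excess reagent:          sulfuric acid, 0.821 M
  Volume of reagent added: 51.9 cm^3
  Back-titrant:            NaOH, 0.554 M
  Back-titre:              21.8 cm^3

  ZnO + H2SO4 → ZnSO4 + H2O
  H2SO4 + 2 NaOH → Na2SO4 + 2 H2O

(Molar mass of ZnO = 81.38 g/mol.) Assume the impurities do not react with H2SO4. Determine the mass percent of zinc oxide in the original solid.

95.7 %

n(H2SO4) added = 0.0519 × 0.821 = 0.0426 mol
n(NaOH) used in back-titration = 0.0218 × 0.554 = 0.0121 mol
From the 1:2 ratio, n(H2SO4) left over = 1/2 × 0.0121 = 6.04 × 10^-3 mol
n(H2SO4) consumed by analyte = 0.0426 − 6.04 × 10^-3 = 0.0366 mol
n(ZnO) = 0.0366 mol (1:1 ratio)
mass of ZnO = 0.0366 × 81.38 = 2.98 g
% ZnO = 2.98 / 3.11 × 100 = 95.7 %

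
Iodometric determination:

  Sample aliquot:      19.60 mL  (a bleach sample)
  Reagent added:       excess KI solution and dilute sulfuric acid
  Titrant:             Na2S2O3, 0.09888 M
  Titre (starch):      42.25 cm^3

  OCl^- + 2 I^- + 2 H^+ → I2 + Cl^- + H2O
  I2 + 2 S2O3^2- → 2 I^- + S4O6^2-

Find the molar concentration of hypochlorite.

0.1066 M

n(S2O3^2-) = 0.04225 × 0.09888 = 4.178 × 10^-3 mol
n(I2) = n(S2O3^2-)/2 = 2.089 × 10^-3 mol
n(OCl^-) in the aliquot = 2.089 × 10^-3 mol (1:1 ratio)
[OCl^-] = 2.089 × 10^-3 / 0.01960 = 0.1066 mol/L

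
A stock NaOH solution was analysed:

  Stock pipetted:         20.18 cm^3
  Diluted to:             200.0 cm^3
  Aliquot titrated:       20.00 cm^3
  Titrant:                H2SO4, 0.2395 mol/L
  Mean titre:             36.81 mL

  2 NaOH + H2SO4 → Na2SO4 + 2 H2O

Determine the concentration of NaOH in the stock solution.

8.737 mol/L

n(H2SO4) = 0.03681 × 0.2395 = 8.816 × 10^-3 mol
From the 2:1 ratio, n(NaOH) in the aliquot = 2/1 × 8.816 × 10^-3 = 0.01763 mol
[NaOH]_dilute = 0.01763 / 0.02000 = 0.8816 mol/L
Dilution factor = 200.0 / 20.18 = 9.911
[NaOH]_stock = 0.8816 × 9.911 = 8.737 mol/L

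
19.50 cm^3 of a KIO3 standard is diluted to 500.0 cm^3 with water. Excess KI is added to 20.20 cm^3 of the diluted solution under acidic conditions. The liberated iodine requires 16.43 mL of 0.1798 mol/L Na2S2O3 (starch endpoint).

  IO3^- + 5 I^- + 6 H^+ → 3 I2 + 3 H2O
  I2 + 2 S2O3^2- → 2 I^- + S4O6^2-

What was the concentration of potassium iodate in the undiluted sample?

n(S2O3^2-) = 0.01643 × 0.1798 = 2.954 × 10^-3 mol
n(I2) = n(S2O3^2-)/2 = 1.477 × 10^-3 mol
From the 1:3 ratio, n(IO3^-) in the aliquot = 1/3 × 1.477 × 10^-3 = 4.924 × 10^-4 mol
[IO3^-]_dilute = 4.924 × 10^-4 / 0.02020 = 0.02437 mol/L
[IO3^-]_original = 0.02437 × 500.0/19.50 = 0.6250 mol/L

0.6250 mol/L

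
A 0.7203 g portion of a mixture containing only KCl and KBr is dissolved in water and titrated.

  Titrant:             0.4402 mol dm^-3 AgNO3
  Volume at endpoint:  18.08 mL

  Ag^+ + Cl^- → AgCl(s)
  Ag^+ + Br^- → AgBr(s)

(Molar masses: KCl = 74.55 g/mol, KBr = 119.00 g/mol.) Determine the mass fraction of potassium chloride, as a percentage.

n(AgNO3) = 0.01808 × 0.4402 = 7.959 × 10^-3 mol
Let x = n(KCl), y = n(KBr).
Titrant: 1x + 1y = 7.959 × 10^-3;  mass: 74.55x + 119.00y = 0.7203
Solving, x = 5.102 × 10^-3 mol, y = 2.856 × 10^-3 mol
mass of KCl = 5.102 × 10^-3 × 74.55 = 0.3804 g
% KCl = 0.3804 / 0.7203 × 100 = 52.81 %

52.81 %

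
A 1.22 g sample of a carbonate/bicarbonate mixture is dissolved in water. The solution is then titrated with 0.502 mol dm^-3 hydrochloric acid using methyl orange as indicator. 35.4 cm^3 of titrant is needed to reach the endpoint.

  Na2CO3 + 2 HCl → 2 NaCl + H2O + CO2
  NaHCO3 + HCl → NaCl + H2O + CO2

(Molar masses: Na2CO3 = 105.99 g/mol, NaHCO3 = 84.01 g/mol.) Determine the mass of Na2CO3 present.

0.466 g

n(HCl) = 0.0354 × 0.502 = 0.0178 mol
Let x = n(Na2CO3), y = n(NaHCO3).
Titrant: 2x + 1y = 0.0178;  mass: 105.99x + 84.01y = 1.22
Solving, x = 4.40 × 10^-3 mol, y = 8.97 × 10^-3 mol
mass of Na2CO3 = 4.40 × 10^-3 × 105.99 = 0.466 g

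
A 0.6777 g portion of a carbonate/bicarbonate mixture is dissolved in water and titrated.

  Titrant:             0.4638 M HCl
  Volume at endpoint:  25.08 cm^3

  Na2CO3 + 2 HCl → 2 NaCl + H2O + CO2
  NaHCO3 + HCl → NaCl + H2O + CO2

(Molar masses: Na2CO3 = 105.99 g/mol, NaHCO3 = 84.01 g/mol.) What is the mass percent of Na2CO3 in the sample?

75.52 %

n(HCl) = 0.02508 × 0.4638 = 0.01163 mol
Let x = n(Na2CO3), y = n(NaHCO3).
Titrant: 2x + 1y = 0.01163;  mass: 105.99x + 84.01y = 0.6777
Solving, x = 4.829 × 10^-3 mol, y = 1.975 × 10^-3 mol
mass of Na2CO3 = 4.829 × 10^-3 × 105.99 = 0.5118 g
% Na2CO3 = 0.5118 / 0.6777 × 100 = 75.52 %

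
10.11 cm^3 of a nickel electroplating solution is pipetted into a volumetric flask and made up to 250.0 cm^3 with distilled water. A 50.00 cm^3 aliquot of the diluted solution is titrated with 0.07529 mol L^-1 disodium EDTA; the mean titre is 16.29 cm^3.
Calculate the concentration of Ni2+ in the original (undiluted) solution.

0.6066 mol/L

Ni^2+ + EDTA^4- → [Ni(EDTA)]^2-
n(EDTA) = 0.01629 × 0.07529 = 1.226 × 10^-3 mol
n(Ni2+) in the aliquot = 1.226 × 10^-3 mol (1:1 ratio)
[Ni2+]_dilute = 1.226 × 10^-3 / 0.05000 = 0.02453 mol/L
Dilution factor = 250.0 / 10.11 = 24.73
[Ni2+]_stock = 0.02453 × 24.73 = 0.6066 mol/L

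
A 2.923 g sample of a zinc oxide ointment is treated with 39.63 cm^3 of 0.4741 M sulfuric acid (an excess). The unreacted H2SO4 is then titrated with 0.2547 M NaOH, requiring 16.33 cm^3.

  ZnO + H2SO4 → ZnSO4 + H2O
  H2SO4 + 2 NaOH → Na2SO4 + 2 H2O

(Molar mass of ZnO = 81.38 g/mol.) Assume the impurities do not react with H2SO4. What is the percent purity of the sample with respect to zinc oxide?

46.52 %

n(H2SO4) added = 0.03963 × 0.4741 = 0.01879 mol
n(NaOH) used in back-titration = 0.01633 × 0.2547 = 4.159 × 10^-3 mol
From the 1:2 ratio, n(H2SO4) left over = 1/2 × 4.159 × 10^-3 = 2.080 × 10^-3 mol
n(H2SO4) consumed by analyte = 0.01879 − 2.080 × 10^-3 = 0.01671 mol
n(ZnO) = 0.01671 mol (1:1 ratio)
mass of ZnO = 0.01671 × 81.38 = 1.360 g
% ZnO = 1.360 / 2.923 × 100 = 46.52 %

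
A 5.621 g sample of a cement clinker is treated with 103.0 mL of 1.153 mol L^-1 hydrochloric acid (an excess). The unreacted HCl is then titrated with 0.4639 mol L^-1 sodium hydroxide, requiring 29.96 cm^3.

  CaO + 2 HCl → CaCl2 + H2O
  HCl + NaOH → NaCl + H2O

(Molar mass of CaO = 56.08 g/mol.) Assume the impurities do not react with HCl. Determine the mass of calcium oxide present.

n(HCl) added = 0.1030 × 1.153 = 0.1188 mol
n(NaOH) used in back-titration = 0.02996 × 0.4639 = 0.01390 mol
n(HCl) left over = 0.01390 mol (1:1 ratio)
n(HCl) consumed by analyte = 0.1188 − 0.01390 = 0.1049 mol
From the 1:2 ratio, n(CaO) = 1/2 × 0.1049 = 0.05243 mol
mass of CaO = 0.05243 × 56.08 = 2.940 g

2.940 g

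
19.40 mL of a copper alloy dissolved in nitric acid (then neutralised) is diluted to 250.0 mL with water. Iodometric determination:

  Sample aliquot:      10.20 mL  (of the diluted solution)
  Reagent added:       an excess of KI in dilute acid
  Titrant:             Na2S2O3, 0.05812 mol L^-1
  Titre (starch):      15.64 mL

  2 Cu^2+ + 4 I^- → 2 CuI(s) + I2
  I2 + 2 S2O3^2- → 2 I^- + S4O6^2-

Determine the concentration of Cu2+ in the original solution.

1.148 mol/L

n(S2O3^2-) = 0.01564 × 0.05812 = 9.090 × 10^-4 mol
n(I2) = n(S2O3^2-)/2 = 4.545 × 10^-4 mol
From the 2:1 ratio, n(Cu2+) in the aliquot = 2/1 × 4.545 × 10^-4 = 9.090 × 10^-4 mol
[Cu2+]_dilute = 9.090 × 10^-4 / 0.01020 = 0.08912 mol/L
[Cu2+]_original = 0.08912 × 250.0/19.40 = 1.148 mol/L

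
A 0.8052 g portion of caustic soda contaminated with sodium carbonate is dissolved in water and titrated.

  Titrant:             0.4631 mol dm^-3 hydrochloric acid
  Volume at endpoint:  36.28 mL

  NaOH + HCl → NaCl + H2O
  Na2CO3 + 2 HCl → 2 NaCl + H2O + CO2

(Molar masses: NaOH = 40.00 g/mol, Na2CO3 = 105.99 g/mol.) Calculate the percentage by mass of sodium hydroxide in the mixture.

32.56 %

n(HCl) = 0.03628 × 0.4631 = 0.01680 mol
Let x = n(NaOH), y = n(Na2CO3).
Titrant: 1x + 2y = 0.01680;  mass: 40.00x + 105.99y = 0.8052
Solving, x = 6.555 × 10^-3 mol, y = 5.123 × 10^-3 mol
mass of NaOH = 6.555 × 10^-3 × 40.00 = 0.2622 g
% NaOH = 0.2622 / 0.8052 × 100 = 32.56 %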